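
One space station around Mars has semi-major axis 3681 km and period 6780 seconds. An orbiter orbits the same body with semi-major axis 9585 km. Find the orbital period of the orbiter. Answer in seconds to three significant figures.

T₂ ≈ 28500 seconds

Kepler's third law: T² ∝ a³, so T₂ = T₁ (a₂/a₁)^(3/2).
a₂/a₁ = 2.604, (a₂/a₁)^(3/2) = 4.202.
T₂ = 6780 × 4.202 = 28490 seconds.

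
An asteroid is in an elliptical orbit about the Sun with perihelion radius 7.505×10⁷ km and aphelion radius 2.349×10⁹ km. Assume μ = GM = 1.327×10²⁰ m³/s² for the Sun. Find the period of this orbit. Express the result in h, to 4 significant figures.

Semi-major axis a = (r_p + r_a)/2 = (7.5050×10⁷ + 2.3490×10⁹)/2 = 1.2120×10⁹ km = 1.212×10¹² m.
By Kepler's third law T = 2π√(a³/μ) = 2π × 1.158×10⁸ = 7.278×10⁸ s.
= 2.022×10⁵ h.

T ≈ 202200 h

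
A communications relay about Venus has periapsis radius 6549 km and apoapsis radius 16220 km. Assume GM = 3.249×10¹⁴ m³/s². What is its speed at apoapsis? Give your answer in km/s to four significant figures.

v ≈ 3.395 km/s

Semi-major axis a = (r_p + r_a)/2 = 11384 km = 1.138×10⁷ m.
Vis-viva: v² = μ(2/r − 1/a) = 3.249×10¹⁴ × (1.233×10⁻⁷ − 8.784×10⁻⁸) = 1.152×10⁷ m²/s².
v = 3395 m/s = 3.395 km/s.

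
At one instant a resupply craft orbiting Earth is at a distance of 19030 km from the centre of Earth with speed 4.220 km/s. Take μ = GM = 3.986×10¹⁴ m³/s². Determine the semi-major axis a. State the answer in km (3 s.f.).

a ≈ 16600 km

r = 1.903×10⁷ m.
Specific orbital energy ε = v²/2 − μ/r = (4220)²/2 − 3.986×10¹⁴/1.903×10⁷ = -1.204×10⁷ J/kg.
Since ε = −μ/(2a), a = −μ/(2ε) = 1.655×10⁷ m = 16551 km.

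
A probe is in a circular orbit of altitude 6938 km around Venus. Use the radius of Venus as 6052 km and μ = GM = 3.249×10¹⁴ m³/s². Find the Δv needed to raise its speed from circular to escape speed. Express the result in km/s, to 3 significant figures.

Δv ≈ 2.07 km/s

r = 6052 + 6938 = 12990 km = 1.2990×10⁷ m.
Circular speed v_c = √(μ/r) = 5001 m/s.
Escape speed v_esc = √(2μ/r) = √2 × v_c = 7073 m/s.
Δv = v_esc − v_c = 2072 m/s = 2.072 km/s.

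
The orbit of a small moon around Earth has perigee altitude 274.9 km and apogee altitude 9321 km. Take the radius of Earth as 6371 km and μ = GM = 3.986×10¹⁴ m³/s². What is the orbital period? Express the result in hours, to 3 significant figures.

r_p = 6371 + 274.9 = 6645.9 km = 6.6459×10⁶ m.
r_a = 6371 + 9321 = 15692 km = 1.5692×10⁷ m.
Semi-major axis a = (r_p + r_a)/2 = (6645.9 + 15692)/2 = 11169 km = 1.117×10⁷ m.
By Kepler's third law T = 2π√(a³/μ) = 2π × 1.870×10³ = 1.175×10⁴ s.
= 3.263 hours.

T ≈ 3.26 hours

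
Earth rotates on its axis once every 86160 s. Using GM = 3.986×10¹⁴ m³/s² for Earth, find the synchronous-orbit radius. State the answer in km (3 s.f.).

r_sync ≈ 42200 km

A synchronous orbit has period T, so by Kepler's third law a = (μT²/4π²)^(1/3).
μT²/4π² = 3.986×10¹⁴ × (8.616×10⁴)² / 39.48 = 7.495×10²² m³.
a = 4.216×10⁷ m = 42163 km.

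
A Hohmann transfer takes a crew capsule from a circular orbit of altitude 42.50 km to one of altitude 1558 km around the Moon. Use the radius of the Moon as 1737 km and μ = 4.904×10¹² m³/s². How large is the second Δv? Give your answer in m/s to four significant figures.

r₁ = 1737 + 42.50 = 1779.5 km = 1.7795×10⁶ m.
r₂ = 1737 + 1558 = 3295.0 km = 3.2950×10⁶ m.
Transfer ellipse a_t = (r₁ + r₂)/2 = 2.537×10⁶ m.
At r₁: circular v_c1 = √(μ/r₁) = 1660 m/s; transfer-perilune v_p = √[μ(2/r₁ − 1/a_t)] = 1892 m/s.
At r₂: circular v_c2 = √(μ/r₂) = 1220 m/s; transfer-apolune v_a = √[μ(2/r₂ − 1/a_t)] = 1022 m/s.
Δv₂ = v_c2 − v_a = 198.3 m/s.

Δv ≈ 198.3 m/s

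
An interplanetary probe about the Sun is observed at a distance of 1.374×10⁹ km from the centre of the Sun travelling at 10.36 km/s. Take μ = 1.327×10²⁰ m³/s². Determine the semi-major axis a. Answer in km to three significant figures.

r = 1.374×10¹² m.
Vis-viva rearranged: 1/a = 2/r − v²/μ = 1.456×10⁻¹² − 8.088×10⁻¹³ = 6.468×10⁻¹³ m⁻¹.
a = 1.546×10¹² m = 1.5461×10⁹ km.

a ≈ 1.55×10⁹ km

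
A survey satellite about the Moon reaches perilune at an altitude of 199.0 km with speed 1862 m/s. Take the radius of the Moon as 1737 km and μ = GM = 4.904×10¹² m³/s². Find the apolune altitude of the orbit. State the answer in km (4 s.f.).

r_p = 1737 + 199.0 = 1936.0 km = 1.936×10⁶ m.
Specific energy ε = v²/2 − μ/r = -7.995×10⁵ J/kg, so a = −μ/(2ε) = 3.067×10⁶ m.
The apsides satisfy r_p + r_a = 2a, so the apolune radius is 2a − r_p = 4.198×10⁶ m = 4197.6 km.
Apolune altitude = 4197.6 − 1737 = 2460.6 km.

apolune altitude ≈ 2461 km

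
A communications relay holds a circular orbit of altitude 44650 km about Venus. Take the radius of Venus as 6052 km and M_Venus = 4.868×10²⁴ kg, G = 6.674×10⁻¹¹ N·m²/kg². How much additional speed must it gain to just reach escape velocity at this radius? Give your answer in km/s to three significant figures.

Δv ≈ 1.05 km/s

μ = GM = 6.674×10⁻¹¹ × 4.868×10²⁴ = 3.249×10¹⁴ m³/s².
r = 6052 + 44650 = 50702 km = 5.0702×10⁷ m.
Circular speed v_c = √(μ/r) = 2531 m/s.
Escape speed v_esc = √(2μ/r) = √2 × v_c = 3580 m/s.
Δv = v_esc − v_c = 1049 m/s = 1.049 km/s.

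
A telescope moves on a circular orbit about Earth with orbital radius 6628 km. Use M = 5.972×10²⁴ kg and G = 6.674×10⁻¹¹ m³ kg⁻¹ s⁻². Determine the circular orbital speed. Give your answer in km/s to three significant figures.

μ = GM = 6.674×10⁻¹¹ × 5.972×10²⁴ = 3.986×10¹⁴ m³/s².
r = 6628 km = 6.628×10⁶ m.
For a circular orbit v = √(μ/r) = √(3.986×10¹⁴ / 6.628×10⁶) = √(6.013×10⁷) = 7755 m/s.
That is 7.755 km/s.

v ≈ 7.75 km/s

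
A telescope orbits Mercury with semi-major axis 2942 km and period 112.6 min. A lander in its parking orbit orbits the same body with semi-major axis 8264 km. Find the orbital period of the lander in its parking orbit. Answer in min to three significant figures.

Kepler's third law: T² ∝ a³, so T₂ = T₁ (a₂/a₁)^(3/2).
a₂/a₁ = 2.809, (a₂/a₁)^(3/2) = 4.708.
T₂ = 112.6 × 4.708 = 530.1 min.

T₂ ≈ 530 min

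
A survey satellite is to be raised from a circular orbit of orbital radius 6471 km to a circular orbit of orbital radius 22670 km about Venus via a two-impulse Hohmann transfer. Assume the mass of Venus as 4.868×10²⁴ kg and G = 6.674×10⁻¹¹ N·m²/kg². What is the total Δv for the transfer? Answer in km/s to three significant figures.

μ = GM = 6.674×10⁻¹¹ × 4.868×10²⁴ = 3.249×10¹⁴ m³/s².
r₁ = 6471 km = 6.471×10⁶ m.
r₂ = 22670 km = 2.267×10⁷ m.
Transfer ellipse a_t = (r₁ + r₂)/2 = 1.457×10⁷ m.
At r₁: circular v_c1 = √(μ/r₁) = 7086 m/s; transfer-periapsis v_p = √[μ(2/r₁ − 1/a_t)] = 8838 m/s.
Δv₁ = v_p − v_c1 = 1753 m/s.
At r₂: circular v_c2 = √(μ/r₂) = 3786 m/s; transfer-apoapsis v_a = √[μ(2/r₂ − 1/a_t)] = 2523 m/s.
Δv₂ = v_c2 − v_a = 1263 m/s.
Total Δv = Δv₁ + Δv₂ = 3015 m/s = 3.015 km/s.

Δv_total ≈ 3.02 km/s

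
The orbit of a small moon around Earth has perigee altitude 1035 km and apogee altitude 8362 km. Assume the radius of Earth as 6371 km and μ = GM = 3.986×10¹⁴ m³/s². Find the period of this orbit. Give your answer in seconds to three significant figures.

T ≈ 11600 seconds

r_p = 6371 + 1035 = 7406.0 km = 7.4060×10⁶ m.
r_a = 6371 + 8362 = 14733 km = 1.4733×10⁷ m.
Semi-major axis a = (r_p + r_a)/2 = (7406.0 + 14733)/2 = 11070 km = 1.107×10⁷ m.
By Kepler's third law T = 2π√(a³/μ) = 2π × 1.845×10³ = 1.159×10⁴ s.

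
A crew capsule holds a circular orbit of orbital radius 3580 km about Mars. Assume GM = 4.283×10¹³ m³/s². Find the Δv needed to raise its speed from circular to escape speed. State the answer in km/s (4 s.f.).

r = 3580 km = 3.580×10⁶ m.
Circular speed v_c = √(μ/r) = 3459 m/s.
Escape speed v_esc = √(2μ/r) = √2 × v_c = 4892 m/s.
Δv = v_esc − v_c = 1433 m/s = 1.433 km/s.

Δv ≈ 1.433 km/s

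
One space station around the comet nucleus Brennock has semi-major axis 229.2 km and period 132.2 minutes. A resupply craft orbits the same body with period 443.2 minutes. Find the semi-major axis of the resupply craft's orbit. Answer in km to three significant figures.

a₂ ≈ 513 km

Kepler's third law: a³ ∝ T², so a₂ = a₁ (T₂/T₁)^(2/3).
T₂/T₁ = 3.352, (T₂/T₁)^(2/3) = 2.240.
a₂ = 229.2 × 2.240 = 513.4 km.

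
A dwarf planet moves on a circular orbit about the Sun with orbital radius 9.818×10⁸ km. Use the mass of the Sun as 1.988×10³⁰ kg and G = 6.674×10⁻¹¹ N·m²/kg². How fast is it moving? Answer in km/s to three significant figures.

μ = GM = 6.674×10⁻¹¹ × 1.988×10³⁰ = 1.327×10²⁰ m³/s².
r = 9.818×10⁸ km = 9.818×10¹¹ m.
For a circular orbit v = √(μ/r) = √(1.327×10²⁰ / 9.818×10¹¹) = √(1.351×10⁸) = 11620 m/s.
That is 11.62 km/s.

v ≈ 11.6 km/s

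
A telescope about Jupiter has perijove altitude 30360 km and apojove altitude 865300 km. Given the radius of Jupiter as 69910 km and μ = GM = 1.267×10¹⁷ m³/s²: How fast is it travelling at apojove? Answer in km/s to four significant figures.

v ≈ 5.122 km/s

r_p = 69910 + 30360 = 100270 km = 1.0027×10⁸ m.
r_a = 69910 + 865300 = 935210 km = 9.3521×10⁸ m.
Semi-major axis a = (r_p + r_a)/2 = 5.1774×10⁵ km = 5.177×10⁸ m.
Vis-viva: v² = μ(2/r − 1/a) = 1.267×10¹⁷ × (2.139×10⁻⁹ − 1.931×10⁻⁹) = 2.624×10⁷ m²/s².
v = 5122 m/s = 5.122 km/s.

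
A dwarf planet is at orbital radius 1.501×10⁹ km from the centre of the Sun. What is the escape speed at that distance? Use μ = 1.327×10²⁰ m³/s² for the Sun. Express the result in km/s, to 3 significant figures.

r = 1.501×10⁹ km = 1.501×10¹² m.
Escape speed v_esc = √(2μ/r) = √(2 × 1.327×10²⁰ / 1.501×10¹²) = √(1.768×10⁸) = 13300 m/s.
= 13.30 km/s.

v_esc ≈ 13.3 km/s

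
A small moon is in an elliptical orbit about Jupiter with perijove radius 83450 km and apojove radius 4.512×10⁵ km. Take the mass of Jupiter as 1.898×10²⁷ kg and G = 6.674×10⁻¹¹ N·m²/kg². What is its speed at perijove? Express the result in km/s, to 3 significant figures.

v ≈ 50.6 km/s

μ = GM = 6.674×10⁻¹¹ × 1.898×10²⁷ = 1.267×10¹⁷ m³/s².
Semi-major axis a = (r_p + r_a)/2 = 2.6732×10⁵ km = 2.673×10⁸ m.
Vis-viva: v² = μ(2/r − 1/a) = 1.267×10¹⁷ × (2.397×10⁻⁸ − 3.741×10⁻⁹) = 2.562×10⁹ m²/s².
v = 50620 m/s = 50.62 km/s.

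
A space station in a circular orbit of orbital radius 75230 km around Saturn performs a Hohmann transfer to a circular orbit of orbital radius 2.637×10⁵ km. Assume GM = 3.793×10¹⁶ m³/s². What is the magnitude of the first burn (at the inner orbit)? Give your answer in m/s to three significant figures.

r₁ = 75230 km = 7.523×10⁷ m.
r₂ = 2.637×10⁵ km = 2.637×10⁸ m.
Transfer ellipse a_t = (r₁ + r₂)/2 = 1.695×10⁸ m.
At r₁: circular v_c1 = √(μ/r₁) = 22450 m/s; transfer-perikrone v_p = √[μ(2/r₁ − 1/a_t)] = 28010 m/s.
Δv₁ = v_p − v_c1 = 5556 m/s.

Δv ≈ 5560 m/s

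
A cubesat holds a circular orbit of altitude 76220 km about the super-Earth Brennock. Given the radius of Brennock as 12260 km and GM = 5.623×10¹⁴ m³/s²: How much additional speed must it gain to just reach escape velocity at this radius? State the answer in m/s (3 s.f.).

r = 12260 + 76220 = 88480 km = 8.8480×10⁷ m.
Circular speed v_c = √(μ/r) = 2521 m/s.
Escape speed v_esc = √(2μ/r) = √2 × v_c = 3565 m/s.
Δv = v_esc − v_c = 1044 m/s.

Δv ≈ 1040 m/s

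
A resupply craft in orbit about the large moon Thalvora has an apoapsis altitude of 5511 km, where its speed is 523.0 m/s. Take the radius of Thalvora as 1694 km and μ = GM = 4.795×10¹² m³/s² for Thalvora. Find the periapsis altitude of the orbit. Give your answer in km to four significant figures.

r_a = 1694 + 5511 = 7205.0 km = 7.205×10⁶ m.
Specific energy ε = v²/2 − μ/r = -5.287×10⁵ J/kg, so a = −μ/(2ε) = 4.534×10⁶ m.
The apsides satisfy r_p + r_a = 2a, so the periapsis radius is 2a − r_a = 1.864×10⁶ m = 1863.6 km.
Periapsis altitude = 1863.6 − 1694 = 169.63 km.

periapsis altitude ≈ 169.6 km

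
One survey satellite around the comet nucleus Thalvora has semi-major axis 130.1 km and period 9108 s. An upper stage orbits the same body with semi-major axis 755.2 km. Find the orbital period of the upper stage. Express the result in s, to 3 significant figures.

T₂ ≈ 1.27×10⁵ s

Kepler's third law: T² ∝ a³, so T₂ = T₁ (a₂/a₁)^(3/2).
a₂/a₁ = 5.805, (a₂/a₁)^(3/2) = 13.99.
T₂ = 9108 × 13.99 = 1.274×10⁵ s.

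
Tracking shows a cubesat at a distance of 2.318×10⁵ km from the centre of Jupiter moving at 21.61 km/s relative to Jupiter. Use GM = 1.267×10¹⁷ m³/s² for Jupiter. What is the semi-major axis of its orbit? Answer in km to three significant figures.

a ≈ 2.02×10⁵ km

r = 2.318×10⁸ m.
Specific orbital energy ε = v²/2 − μ/r = (21610)²/2 − 1.267×10¹⁷/2.318×10⁸ = -3.131×10⁸ J/kg.
Since ε = −μ/(2a), a = −μ/(2ε) = 2.023×10⁸ m = 2.0233×10⁵ km.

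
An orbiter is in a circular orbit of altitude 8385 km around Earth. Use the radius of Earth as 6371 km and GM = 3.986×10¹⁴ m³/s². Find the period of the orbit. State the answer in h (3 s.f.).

T ≈ 4.96 h

r = 6371 + 8385 = 14756 km = 1.4756×10⁷ m.
Kepler's third law: T = 2π√(r³/μ) = 2π√((1.476×10⁷)³ / 3.986×10¹⁴).
r³/μ = 8.061×10⁶ s², so T = 2π × 2.839×10³ = 1.784×10⁴ s.
Converting: 1.784×10⁴ s ÷ 3600 = 4.955 h.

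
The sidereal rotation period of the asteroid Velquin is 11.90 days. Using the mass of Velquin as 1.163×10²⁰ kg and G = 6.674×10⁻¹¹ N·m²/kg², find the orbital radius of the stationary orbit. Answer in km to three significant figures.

μ = GM = 6.674×10⁻¹¹ × 1.163×10²⁰ = 7.762×10⁹ m³/s².
T = 11.90 days = 1.028×10⁶ s.
A synchronous orbit has period T, so by Kepler's third law a = (μT²/4π²)^(1/3).
μT²/4π² = 7.762×10⁹ × (1.028×10⁶)² / 39.48 = 2.078×10²⁰ m³.
a = 5.923×10⁶ m = 5923.5 km.

r_sync ≈ 5920 km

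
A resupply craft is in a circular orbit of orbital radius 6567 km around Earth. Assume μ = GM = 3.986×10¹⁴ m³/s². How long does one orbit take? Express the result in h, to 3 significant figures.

T ≈ 1.47 h

r = 6567 km = 6.567×10⁶ m.
Kepler's third law: T = 2π√(r³/μ) = 2π√((6.567×10⁶)³ / 3.986×10¹⁴).
r³/μ = 7.105×10⁵ s², so T = 2π × 8.429×10² = 5.296×10³ s.
Converting: 5.296×10³ s ÷ 3600 = 1.471 h.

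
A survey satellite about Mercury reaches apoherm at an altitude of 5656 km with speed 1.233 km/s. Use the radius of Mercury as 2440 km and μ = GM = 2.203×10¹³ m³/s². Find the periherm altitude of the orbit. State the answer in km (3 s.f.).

periherm altitude ≈ 698 km

r_a = 2440 + 5656 = 8096.0 km = 8.096×10⁶ m.
Specific energy ε = v²/2 − μ/r = -1.961×10⁶ J/kg, so a = −μ/(2ε) = 5.617×10⁶ m.
The apsides satisfy r_p + r_a = 2a, so the periherm radius is 2a − r_a = 3.138×10⁶ m = 3138.3 km.
Periherm altitude = 3138.3 − 2440 = 698.34 km.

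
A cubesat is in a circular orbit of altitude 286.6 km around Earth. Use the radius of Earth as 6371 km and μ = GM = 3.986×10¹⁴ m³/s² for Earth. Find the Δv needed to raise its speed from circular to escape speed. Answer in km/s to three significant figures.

Δv ≈ 3.21 km/s

r = 6371 + 286.6 = 6657.6 km = 6.6576×10⁶ m.
Circular speed v_c = √(μ/r) = 7738 m/s.
Escape speed v_esc = √(2μ/r) = √2 × v_c = 10940 m/s.
Δv = v_esc − v_c = 3205 m/s = 3.205 km/s.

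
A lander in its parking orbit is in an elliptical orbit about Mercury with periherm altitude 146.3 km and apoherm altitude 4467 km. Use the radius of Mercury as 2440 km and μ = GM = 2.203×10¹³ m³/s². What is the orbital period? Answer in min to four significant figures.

r_p = 2440 + 146.3 = 2586.3 km = 2.5863×10⁶ m.
r_a = 2440 + 4467 = 6907.0 km = 6.9070×10⁶ m.
Semi-major axis a = (r_p + r_a)/2 = (2586.3 + 6907.0)/2 = 4746.6 km = 4.747×10⁶ m.
By Kepler's third law T = 2π√(a³/μ) = 2π × 2.203×10³ = 1.384×10⁴ s.
= 230.7 min.

T ≈ 230.7 min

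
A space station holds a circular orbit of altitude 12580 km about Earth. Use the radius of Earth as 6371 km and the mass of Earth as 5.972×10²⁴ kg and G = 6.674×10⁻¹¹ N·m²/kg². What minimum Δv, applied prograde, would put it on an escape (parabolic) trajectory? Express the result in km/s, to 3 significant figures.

μ = GM = 6.674×10⁻¹¹ × 5.972×10²⁴ = 3.986×10¹⁴ m³/s².
r = 6371 + 12580 = 18951 km = 1.8951×10⁷ m.
Circular speed v_c = √(μ/r) = 4586 m/s.
Escape speed v_esc = √(2μ/r) = √2 × v_c = 6486 m/s.
Δv = v_esc − v_c = 1900 m/s = 1.900 km/s.

Δv ≈ 1.90 km/s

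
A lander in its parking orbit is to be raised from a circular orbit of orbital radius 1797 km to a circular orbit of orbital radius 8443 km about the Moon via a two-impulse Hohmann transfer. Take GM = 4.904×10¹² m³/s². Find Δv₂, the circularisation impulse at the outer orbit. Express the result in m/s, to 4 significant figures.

r₁ = 1797 km = 1.797×10⁶ m.
r₂ = 8443 km = 8.443×10⁶ m.
Transfer ellipse a_t = (r₁ + r₂)/2 = 5.120×10⁶ m.
At r₁: circular v_c1 = √(μ/r₁) = 1652 m/s; transfer-perilune v_p = √[μ(2/r₁ − 1/a_t)] = 2121 m/s.
At r₂: circular v_c2 = √(μ/r₂) = 762.1 m/s; transfer-apolune v_a = √[μ(2/r₂ − 1/a_t)] = 451.5 m/s.
Δv₂ = v_c2 − v_a = 310.6 m/s.

Δv ≈ 310.6 m/s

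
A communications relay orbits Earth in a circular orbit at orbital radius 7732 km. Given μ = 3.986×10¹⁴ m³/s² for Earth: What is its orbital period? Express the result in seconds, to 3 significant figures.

r = 7732 km = 7.732×10⁶ m.
Kepler's third law: T = 2π√(r³/μ) = 2π√((7.732×10⁶)³ / 3.986×10¹⁴).
r³/μ = 1.160×10⁶ s², so T = 2π × 1.077×10³ = 6.766×10³ s.

T ≈ 6770 seconds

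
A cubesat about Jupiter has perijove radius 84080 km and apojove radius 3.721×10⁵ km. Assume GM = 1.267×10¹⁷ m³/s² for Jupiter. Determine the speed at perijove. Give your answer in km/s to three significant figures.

Semi-major axis a = (r_p + r_a)/2 = 2.2809×10⁵ km = 2.281×10⁸ m.
Vis-viva: v² = μ(2/r − 1/a) = 1.267×10¹⁷ × (2.379×10⁻⁸ − 4.384×10⁻⁹) = 2.458×10⁹ m²/s².
v = 49580 m/s = 49.58 km/s.

v ≈ 49.6 km/s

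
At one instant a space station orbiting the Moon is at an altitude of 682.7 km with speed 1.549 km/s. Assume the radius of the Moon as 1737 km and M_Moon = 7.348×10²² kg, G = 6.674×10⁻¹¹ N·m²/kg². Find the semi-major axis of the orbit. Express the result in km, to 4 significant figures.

μ = GM = 6.674×10⁻¹¹ × 7.348×10²² = 4.904×10¹² m³/s².
r = 1737 + 682.7 = 2419.7 km = 2.420×10⁶ m.
Specific orbital energy ε = v²/2 − μ/r = (1549)²/2 − 4.904×10¹²/2.420×10⁶ = -8.270×10⁵ J/kg.
Since ε = −μ/(2a), a = −μ/(2ε) = 2.965×10⁶ m = 2964.9 km.

a ≈ 2965 km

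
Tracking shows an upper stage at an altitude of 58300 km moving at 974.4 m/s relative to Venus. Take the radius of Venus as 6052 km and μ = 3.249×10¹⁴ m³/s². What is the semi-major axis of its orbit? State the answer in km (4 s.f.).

a ≈ 35520 km

r = 6052 + 58300 = 64352 km = 6.435×10⁷ m.
Vis-viva rearranged: 1/a = 2/r − v²/μ = 3.108×10⁻⁸ − 2.922×10⁻⁹ = 2.816×10⁻⁸ m⁻¹.
a = 3.552×10⁷ m = 35515 km.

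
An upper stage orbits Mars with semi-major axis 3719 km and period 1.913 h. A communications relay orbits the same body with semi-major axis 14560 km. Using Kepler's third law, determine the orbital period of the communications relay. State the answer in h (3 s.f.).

T₂ ≈ 14.8 h

Kepler's third law: T² ∝ a³, so T₂ = T₁ (a₂/a₁)^(3/2).
a₂/a₁ = 3.915, (a₂/a₁)^(3/2) = 7.746.
T₂ = 1.913 × 7.746 = 14.82 h.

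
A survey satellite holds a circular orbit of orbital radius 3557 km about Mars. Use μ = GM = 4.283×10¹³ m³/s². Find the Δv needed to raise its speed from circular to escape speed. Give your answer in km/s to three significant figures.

Δv ≈ 1.44 km/s

r = 3557 km = 3.557×10⁶ m.
Circular speed v_c = √(μ/r) = 3470 m/s.
Escape speed v_esc = √(2μ/r) = √2 × v_c = 4907 m/s.
Δv = v_esc − v_c = 1437 m/s = 1.437 km/s.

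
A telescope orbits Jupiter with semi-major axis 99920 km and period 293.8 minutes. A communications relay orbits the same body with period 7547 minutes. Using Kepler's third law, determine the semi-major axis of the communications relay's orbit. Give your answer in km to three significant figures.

Kepler's third law: a³ ∝ T², so a₂ = a₁ (T₂/T₁)^(2/3).
T₂/T₁ = 25.69, (T₂/T₁)^(2/3) = 8.706.
a₂ = 99920 × 8.706 = 8.699×10⁵ km.

a₂ ≈ 8.70×10⁵ km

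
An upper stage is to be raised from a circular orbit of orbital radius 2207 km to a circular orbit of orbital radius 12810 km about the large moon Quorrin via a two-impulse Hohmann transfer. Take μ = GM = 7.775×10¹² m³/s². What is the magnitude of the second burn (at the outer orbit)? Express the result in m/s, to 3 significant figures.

Δv ≈ 357 m/s

r₁ = 2207 km = 2.207×10⁶ m.
r₂ = 12810 km = 1.281×10⁷ m.
Transfer ellipse a_t = (r₁ + r₂)/2 = 7.508×10⁶ m.
At r₁: circular v_c1 = √(μ/r₁) = 1877 m/s; transfer-periapsis v_p = √[μ(2/r₁ − 1/a_t)] = 2452 m/s.
At r₂: circular v_c2 = √(μ/r₂) = 779.1 m/s; transfer-apoapsis v_a = √[μ(2/r₂ − 1/a_t)] = 422.4 m/s.
Δv₂ = v_c2 − v_a = 356.7 m/s.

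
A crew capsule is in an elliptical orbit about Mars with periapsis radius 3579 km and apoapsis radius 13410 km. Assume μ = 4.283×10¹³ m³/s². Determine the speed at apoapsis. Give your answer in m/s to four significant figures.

v ≈ 1160 m/s

Semi-major axis a = (r_p + r_a)/2 = 8494.5 km = 8.494×10⁶ m.
Vis-viva: v² = μ(2/r − 1/a) = 4.283×10¹³ × (1.491×10⁻⁷ − 1.177×10⁻⁷) = 1.346×10⁶ m²/s².
v = 1160 m/s.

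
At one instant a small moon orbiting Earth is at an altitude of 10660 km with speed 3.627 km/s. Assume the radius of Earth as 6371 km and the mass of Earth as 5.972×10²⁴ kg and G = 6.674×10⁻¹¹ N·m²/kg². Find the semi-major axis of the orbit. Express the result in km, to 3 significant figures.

μ = GM = 6.674×10⁻¹¹ × 5.972×10²⁴ = 3.986×10¹⁴ m³/s².
r = 6371 + 10660 = 17031 km = 1.703×10⁷ m.
Specific orbital energy ε = v²/2 − μ/r = (3627)²/2 − 3.986×10¹⁴/1.703×10⁷ = -1.683×10⁷ J/kg.
Since ε = −μ/(2a), a = −μ/(2ε) = 1.184×10⁷ m = 11845 km.

a ≈ 11800 km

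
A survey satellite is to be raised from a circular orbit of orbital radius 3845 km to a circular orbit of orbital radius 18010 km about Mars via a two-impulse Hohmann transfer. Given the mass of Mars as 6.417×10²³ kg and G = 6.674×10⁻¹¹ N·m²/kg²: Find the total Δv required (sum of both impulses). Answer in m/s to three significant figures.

μ = GM = 6.674×10⁻¹¹ × 6.417×10²³ = 4.283×10¹³ m³/s².
r₁ = 3845 km = 3.845×10⁶ m.
r₂ = 18010 km = 1.801×10⁷ m.
Transfer ellipse a_t = (r₁ + r₂)/2 = 1.093×10⁷ m.
At r₁: circular v_c1 = √(μ/r₁) = 3337 m/s; transfer-periapsis v_p = √[μ(2/r₁ − 1/a_t)] = 4285 m/s.
Δv₁ = v_p − v_c1 = 947.2 m/s.
At r₂: circular v_c2 = √(μ/r₂) = 1542 m/s; transfer-apoapsis v_a = √[μ(2/r₂ − 1/a_t)] = 914.7 m/s.
Δv₂ = v_c2 − v_a = 627.3 m/s.
Total Δv = Δv₁ + Δv₂ = 1574 m/s.

Δv_total ≈ 1570 m/s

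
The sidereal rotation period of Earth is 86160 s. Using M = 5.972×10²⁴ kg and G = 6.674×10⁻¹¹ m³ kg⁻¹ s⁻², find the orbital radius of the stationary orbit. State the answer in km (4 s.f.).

μ = GM = 6.674×10⁻¹¹ × 5.972×10²⁴ = 3.986×10¹⁴ m³/s².
A synchronous orbit has period T, so by Kepler's third law a = (μT²/4π²)^(1/3).
μT²/4π² = 3.986×10¹⁴ × (8.616×10⁴)² / 39.48 = 7.495×10²² m³.
a = 4.216×10⁷ m = 42162 km.

r_sync ≈ 42160 km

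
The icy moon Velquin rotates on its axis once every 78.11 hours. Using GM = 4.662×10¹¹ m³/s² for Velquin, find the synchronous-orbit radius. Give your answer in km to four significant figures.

r_sync ≈ 9774 km

T = 78.11 hours = 2.812×10⁵ s.
A synchronous orbit has period T, so by Kepler's third law a = (μT²/4π²)^(1/3).
μT²/4π² = 4.662×10¹¹ × (2.812×10⁵)² / 39.48 = 9.338×10²⁰ m³.
a = 9.774×10⁶ m = 9774.1 km.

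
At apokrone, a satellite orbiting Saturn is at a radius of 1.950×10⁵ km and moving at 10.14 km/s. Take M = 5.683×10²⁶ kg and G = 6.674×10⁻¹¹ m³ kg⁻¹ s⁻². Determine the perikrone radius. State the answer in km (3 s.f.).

μ = GM = 6.674×10⁻¹¹ × 5.683×10²⁶ = 3.793×10¹⁶ m³/s².
r_a = 1.950×10⁸ m.
Specific energy ε = v²/2 − μ/r = -1.431×10⁸ J/kg, so a = −μ/(2ε) = 1.325×10⁸ m.
The apsides satisfy r_p + r_a = 2a, so the perikrone radius is 2a − r_a = 7.006×10⁷ m = 70058 km.

perikrone radius ≈ 70100 km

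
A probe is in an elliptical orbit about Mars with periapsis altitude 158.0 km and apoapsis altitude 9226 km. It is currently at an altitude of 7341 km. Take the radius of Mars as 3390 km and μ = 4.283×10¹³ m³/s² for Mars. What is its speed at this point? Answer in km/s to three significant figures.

r_p = 3390 + 158.0 = 3548.0 km = 3.5480×10⁶ m.
r_a = 3390 + 9226 = 12616 km = 1.2616×10⁷ m.
r = 3390 + 7341 = 10731 km = 1.073×10⁷ m.
Semi-major axis a = (r_p + r_a)/2 = 8082.0 km = 8.082×10⁶ m.
Vis-viva: v² = μ(2/r − 1/a) = 4.283×10¹³ × (1.864×10⁻⁷ − 1.237×10⁻⁷) = 2.683×10⁶ m²/s².
v = 1638 m/s = 1.638 km/s.

v ≈ 1.64 km/s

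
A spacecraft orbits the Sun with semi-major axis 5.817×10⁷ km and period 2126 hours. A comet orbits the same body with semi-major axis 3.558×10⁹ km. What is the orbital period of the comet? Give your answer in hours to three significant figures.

T₂ ≈ 1.02×10⁶ hours

Kepler's third law: T² ∝ a³, so T₂ = T₁ (a₂/a₁)^(3/2).
a₂/a₁ = 61.17, (a₂/a₁)^(3/2) = 478.4.
T₂ = 2126 × 478.4 = 1.017×10⁶ hours.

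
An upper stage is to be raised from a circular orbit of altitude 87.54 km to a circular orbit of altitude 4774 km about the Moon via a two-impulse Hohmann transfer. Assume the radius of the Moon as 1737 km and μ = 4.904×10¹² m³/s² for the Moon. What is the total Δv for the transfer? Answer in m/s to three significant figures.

r₁ = 1737 + 87.54 = 1824.5 km = 1.8245×10⁶ m.
r₂ = 1737 + 4774 = 6511.0 km = 6.5110×10⁶ m.
Transfer ellipse a_t = (r₁ + r₂)/2 = 4.168×10⁶ m.
At r₁: circular v_c1 = √(μ/r₁) = 1639 m/s; transfer-perilune v_p = √[μ(2/r₁ − 1/a_t)] = 2049 m/s.
Δv₁ = v_p − v_c1 = 409.7 m/s.
At r₂: circular v_c2 = √(μ/r₂) = 867.9 m/s; transfer-apolune v_a = √[μ(2/r₂ − 1/a_t)] = 574.2 m/s.
Δv₂ = v_c2 − v_a = 293.6 m/s.
Total Δv = Δv₁ + Δv₂ = 703.3 m/s.

Δv_total ≈ 703 m/s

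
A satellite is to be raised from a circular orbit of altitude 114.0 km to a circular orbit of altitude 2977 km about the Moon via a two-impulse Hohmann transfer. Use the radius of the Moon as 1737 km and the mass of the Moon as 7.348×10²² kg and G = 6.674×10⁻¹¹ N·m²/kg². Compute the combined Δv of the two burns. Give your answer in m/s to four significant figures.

Δv_total ≈ 576.9 m/s

μ = GM = 6.674×10⁻¹¹ × 7.348×10²² = 4.904×10¹² m³/s².
r₁ = 1737 + 114.0 = 1851.0 km = 1.8510×10⁶ m.
r₂ = 1737 + 2977 = 4714.0 km = 4.7140×10⁶ m.
Transfer ellipse a_t = (r₁ + r₂)/2 = 3.282×10⁶ m.
At r₁: circular v_c1 = √(μ/r₁) = 1628 m/s; transfer-perilune v_p = √[μ(2/r₁ − 1/a_t)] = 1951 m/s.
Δv₁ = v_p − v_c1 = 322.9 m/s.
At r₂: circular v_c2 = √(μ/r₂) = 1020 m/s; transfer-apolune v_a = √[μ(2/r₂ − 1/a_t)] = 765.9 m/s.
Δv₂ = v_c2 − v_a = 254.0 m/s.
Total Δv = Δv₁ + Δv₂ = 576.9 m/s.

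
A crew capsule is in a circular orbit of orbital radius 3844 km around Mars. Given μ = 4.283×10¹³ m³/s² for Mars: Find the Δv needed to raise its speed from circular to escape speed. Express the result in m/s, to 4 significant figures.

r = 3844 km = 3.844×10⁶ m.
Circular speed v_c = √(μ/r) = 3338 m/s.
Escape speed v_esc = √(2μ/r) = √2 × v_c = 4721 m/s.
Δv = v_esc − v_c = 1383 m/s.

Δv ≈ 1383 m/s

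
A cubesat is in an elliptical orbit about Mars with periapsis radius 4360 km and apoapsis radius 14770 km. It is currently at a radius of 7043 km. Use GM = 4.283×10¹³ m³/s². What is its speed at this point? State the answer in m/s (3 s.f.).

Semi-major axis a = (r_p + r_a)/2 = 9565.0 km = 9.565×10⁶ m.
Vis-viva: v² = μ(2/r − 1/a) = 4.283×10¹³ × (2.840×10⁻⁷ − 1.045×10⁻⁷) = 7.685×10⁶ m²/s².
v = 2772 m/s.

v ≈ 2770 m/s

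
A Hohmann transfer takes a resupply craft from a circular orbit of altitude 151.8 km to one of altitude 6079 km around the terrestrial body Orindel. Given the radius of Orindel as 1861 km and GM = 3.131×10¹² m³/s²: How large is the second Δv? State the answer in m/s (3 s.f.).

Δv ≈ 229 m/s

r₁ = 1861 + 151.8 = 2012.8 km = 2.0128×10⁶ m.
r₂ = 1861 + 6079 = 7940.0 km = 7.9400×10⁶ m.
Transfer ellipse a_t = (r₁ + r₂)/2 = 4.976×10⁶ m.
At r₁: circular v_c1 = √(μ/r₁) = 1247 m/s; transfer-periapsis v_p = √[μ(2/r₁ − 1/a_t)] = 1575 m/s.
At r₂: circular v_c2 = √(μ/r₂) = 628.0 m/s; transfer-apoapsis v_a = √[μ(2/r₂ − 1/a_t)] = 399.4 m/s.
Δv₂ = v_c2 − v_a = 228.6 m/s.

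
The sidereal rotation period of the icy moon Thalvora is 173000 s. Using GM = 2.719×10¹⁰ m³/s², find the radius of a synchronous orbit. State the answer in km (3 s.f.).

r_sync ≈ 2740 km

A synchronous orbit has period T, so by Kepler's third law a = (μT²/4π²)^(1/3).
μT²/4π² = 2.719×10¹⁰ × (1.730×10⁵)² / 39.48 = 2.061×10¹⁹ m³.
a = 2.742×10⁶ m = 2741.9 km.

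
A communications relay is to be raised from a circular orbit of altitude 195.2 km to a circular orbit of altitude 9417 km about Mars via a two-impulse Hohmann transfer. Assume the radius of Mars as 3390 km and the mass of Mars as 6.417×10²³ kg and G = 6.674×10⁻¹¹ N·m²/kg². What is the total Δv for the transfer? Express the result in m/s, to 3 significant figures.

Δv_total ≈ 1480 m/s

μ = GM = 6.674×10⁻¹¹ × 6.417×10²³ = 4.283×10¹³ m³/s².
r₁ = 3390 + 195.2 = 3585.2 km = 3.5852×10⁶ m.
r₂ = 3390 + 9417 = 12807 km = 1.2807×10⁷ m.
Transfer ellipse a_t = (r₁ + r₂)/2 = 8.196×10⁶ m.
At r₁: circular v_c1 = √(μ/r₁) = 3456 m/s; transfer-periapsis v_p = √[μ(2/r₁ − 1/a_t)] = 4320 m/s.
Δv₁ = v_p − v_c1 = 864.2 m/s.
At r₂: circular v_c2 = √(μ/r₂) = 1829 m/s; transfer-apoapsis v_a = √[μ(2/r₂ − 1/a_t)] = 1209 m/s.
Δv₂ = v_c2 − v_a = 619.2 m/s.
Total Δv = Δv₁ + Δv₂ = 1483 m/s.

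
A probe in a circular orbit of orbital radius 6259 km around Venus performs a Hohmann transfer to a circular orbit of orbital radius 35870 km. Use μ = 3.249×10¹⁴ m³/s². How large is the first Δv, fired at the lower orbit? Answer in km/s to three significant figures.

Δv ≈ 2.20 km/s

r₁ = 6259 km = 6.259×10⁶ m.
r₂ = 35870 km = 3.587×10⁷ m.
Transfer ellipse a_t = (r₁ + r₂)/2 = 2.106×10⁷ m.
At r₁: circular v_c1 = √(μ/r₁) = 7205 m/s; transfer-periapsis v_p = √[μ(2/r₁ − 1/a_t)] = 9402 m/s.
Δv₁ = v_p − v_c1 = 2197 m/s.
= 2.197 km/s.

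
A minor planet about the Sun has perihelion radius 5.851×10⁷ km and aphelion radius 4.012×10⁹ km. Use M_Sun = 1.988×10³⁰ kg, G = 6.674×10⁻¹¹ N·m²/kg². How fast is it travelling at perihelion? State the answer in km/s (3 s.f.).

μ = GM = 6.674×10⁻¹¹ × 1.988×10³⁰ = 1.327×10²⁰ m³/s².
Semi-major axis a = (r_p + r_a)/2 = 2.0353×10⁹ km = 2.035×10¹² m.
Vis-viva: v² = μ(2/r − 1/a) = 1.327×10²⁰ × (3.418×10⁻¹¹ − 4.913×10⁻¹³) = 4.470×10⁹ m²/s².
v = 66860 m/s = 66.86 km/s.

v ≈ 66.9 km/s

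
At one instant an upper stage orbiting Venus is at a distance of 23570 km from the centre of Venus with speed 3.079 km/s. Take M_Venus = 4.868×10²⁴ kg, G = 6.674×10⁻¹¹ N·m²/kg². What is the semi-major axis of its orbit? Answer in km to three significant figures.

μ = GM = 6.674×10⁻¹¹ × 4.868×10²⁴ = 3.249×10¹⁴ m³/s².
r = 2.357×10⁷ m.
Vis-viva rearranged: 1/a = 2/r − v²/μ = 8.485×10⁻⁸ − 2.918×10⁻⁸ = 5.567×10⁻⁸ m⁻¹.
a = 1.796×10⁷ m = 17962 km.

a ≈ 18000 km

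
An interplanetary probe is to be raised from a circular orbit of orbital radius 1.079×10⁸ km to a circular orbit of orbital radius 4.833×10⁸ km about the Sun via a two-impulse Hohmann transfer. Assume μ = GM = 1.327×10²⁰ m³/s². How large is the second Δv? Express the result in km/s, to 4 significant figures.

r₁ = 1.079×10⁸ km = 1.079×10¹¹ m.
r₂ = 4.833×10⁸ km = 4.833×10¹¹ m.
Transfer ellipse a_t = (r₁ + r₂)/2 = 2.956×10¹¹ m.
At r₁: circular v_c1 = √(μ/r₁) = 35070 m/s; transfer-perihelion v_p = √[μ(2/r₁ − 1/a_t)] = 44840 m/s.
At r₂: circular v_c2 = √(μ/r₂) = 16570 m/s; transfer-aphelion v_a = √[μ(2/r₂ − 1/a_t)] = 10010 m/s.
Δv₂ = v_c2 − v_a = 6559 m/s.
= 6.559 km/s.

Δv ≈ 6.559 km/s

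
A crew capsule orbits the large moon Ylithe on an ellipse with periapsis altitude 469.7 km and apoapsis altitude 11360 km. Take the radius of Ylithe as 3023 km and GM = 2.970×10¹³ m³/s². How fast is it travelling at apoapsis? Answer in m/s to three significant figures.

r_p = 3023 + 469.7 = 3492.7 km = 3.4927×10⁶ m.
r_a = 3023 + 11360 = 14383 km = 1.4383×10⁷ m.
Semi-major axis a = (r_p + r_a)/2 = 8937.9 km = 8.938×10⁶ m.
Vis-viva: v² = μ(2/r − 1/a) = 2.970×10¹³ × (1.391×10⁻⁷ − 1.119×10⁻⁷) = 8.069×10⁵ m²/s².
v = 898.3 m/s.

v ≈ 898 m/s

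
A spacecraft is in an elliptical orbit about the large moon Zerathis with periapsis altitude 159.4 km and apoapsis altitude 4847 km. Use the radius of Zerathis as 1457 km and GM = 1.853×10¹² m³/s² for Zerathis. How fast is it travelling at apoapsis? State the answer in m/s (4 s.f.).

r_p = 1457 + 159.4 = 1616.4 km = 1.6164×10⁶ m.
r_a = 1457 + 4847 = 6304.0 km = 6.3040×10⁶ m.
Semi-major axis a = (r_p + r_a)/2 = 3960.2 km = 3.960×10⁶ m.
Vis-viva: v² = μ(2/r − 1/a) = 1.853×10¹² × (3.173×10⁻⁷ − 2.525×10⁻⁷) = 1.200×10⁵ m²/s².
v = 346.4 m/s.

v ≈ 346.4 m/s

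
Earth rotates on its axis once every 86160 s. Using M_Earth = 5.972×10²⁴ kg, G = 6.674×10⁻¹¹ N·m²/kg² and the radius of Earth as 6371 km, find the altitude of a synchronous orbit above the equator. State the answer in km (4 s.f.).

μ = GM = 6.674×10⁻¹¹ × 5.972×10²⁴ = 3.986×10¹⁴ m³/s².
A synchronous orbit has period T, so by Kepler's third law a = (μT²/4π²)^(1/3).
μT²/4π² = 3.986×10¹⁴ × (8.616×10⁴)² / 39.48 = 7.495×10²² m³.
a = 4.216×10⁷ m = 42162 km.
Altitude h = a − R = 42162 − 6371 = 35791 km.

h_sync ≈ 35790 km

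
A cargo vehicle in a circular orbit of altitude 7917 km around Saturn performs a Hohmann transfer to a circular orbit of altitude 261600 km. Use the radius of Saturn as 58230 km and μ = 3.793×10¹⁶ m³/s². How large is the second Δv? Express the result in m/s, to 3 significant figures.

r₁ = 58230 + 7917 = 66147 km = 6.6147×10⁷ m.
r₂ = 58230 + 261600 = 319830 km = 3.1983×10⁸ m.
Transfer ellipse a_t = (r₁ + r₂)/2 = 1.930×10⁸ m.
At r₁: circular v_c1 = √(μ/r₁) = 23950 m/s; transfer-perikrone v_p = √[μ(2/r₁ − 1/a_t)] = 30830 m/s.
At r₂: circular v_c2 = √(μ/r₂) = 10890 m/s; transfer-apokrone v_a = √[μ(2/r₂ − 1/a_t)] = 6376 m/s.
Δv₂ = v_c2 − v_a = 4514 m/s.

Δv ≈ 4510 m/s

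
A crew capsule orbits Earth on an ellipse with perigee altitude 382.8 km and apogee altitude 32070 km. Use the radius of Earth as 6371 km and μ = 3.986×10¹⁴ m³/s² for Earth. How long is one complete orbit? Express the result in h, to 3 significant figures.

r_p = 6371 + 382.8 = 6753.8 km = 6.7538×10⁶ m.
r_a = 6371 + 32070 = 38441 km = 3.8441×10⁷ m.
Semi-major axis a = (r_p + r_a)/2 = (6753.8 + 38441)/2 = 22597 km = 2.260×10⁷ m.
By Kepler's third law T = 2π√(a³/μ) = 2π × 5.380×10³ = 3.381×10⁴ s.
= 9.391 h.

T ≈ 9.39 h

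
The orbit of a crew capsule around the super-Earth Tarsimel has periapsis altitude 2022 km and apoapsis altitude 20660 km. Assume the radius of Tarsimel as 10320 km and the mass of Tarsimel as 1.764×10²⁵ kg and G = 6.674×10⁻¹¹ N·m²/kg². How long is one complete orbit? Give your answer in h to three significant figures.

μ = GM = 6.674×10⁻¹¹ × 1.764×10²⁵ = 1.177×10¹⁵ m³/s².
r_p = 10320 + 2022 = 12342 km = 1.2342×10⁷ m.
r_a = 10320 + 20660 = 30980 km = 3.0980×10⁷ m.
Semi-major axis a = (r_p + r_a)/2 = (12342 + 30980)/2 = 21661 km = 2.166×10⁷ m.
By Kepler's third law T = 2π√(a³/μ) = 2π × 2.938×10³ = 1.846×10⁴ s.
= 5.128 h.

T ≈ 5.13 h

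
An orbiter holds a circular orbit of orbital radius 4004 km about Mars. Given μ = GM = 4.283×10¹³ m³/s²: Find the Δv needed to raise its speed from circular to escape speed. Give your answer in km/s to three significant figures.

Δv ≈ 1.35 km/s

r = 4004 km = 4.004×10⁶ m.
Circular speed v_c = √(μ/r) = 3271 m/s.
Escape speed v_esc = √(2μ/r) = √2 × v_c = 4625 m/s.
Δv = v_esc − v_c = 1355 m/s = 1.355 km/s.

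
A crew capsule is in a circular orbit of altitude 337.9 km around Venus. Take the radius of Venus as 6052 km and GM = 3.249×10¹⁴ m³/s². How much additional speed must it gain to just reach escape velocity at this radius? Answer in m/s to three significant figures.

r = 6052 + 337.9 = 6389.9 km = 6.3899×10⁶ m.
Circular speed v_c = √(μ/r) = 7131 m/s.
Escape speed v_esc = √(2μ/r) = √2 × v_c = 10080 m/s.
Δv = v_esc − v_c = 2954 m/s.

Δv ≈ 2950 m/s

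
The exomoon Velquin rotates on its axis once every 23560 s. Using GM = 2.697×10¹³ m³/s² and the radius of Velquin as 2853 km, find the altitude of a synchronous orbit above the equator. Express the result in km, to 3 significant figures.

h_sync ≈ 4390 km

A synchronous orbit has period T, so by Kepler's third law a = (μT²/4π²)^(1/3).
μT²/4π² = 2.697×10¹³ × (2.356×10⁴)² / 39.48 = 3.792×10²⁰ m³.
a = 7.238×10⁶ m = 7238.1 km.
Altitude h = a − R = 7238.1 − 2853 = 4385.1 km.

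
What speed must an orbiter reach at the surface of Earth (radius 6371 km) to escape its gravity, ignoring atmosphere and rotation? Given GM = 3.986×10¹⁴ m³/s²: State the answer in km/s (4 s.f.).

v_esc ≈ 11.19 km/s

r = R = 6.371×10⁶ m.
Escape speed v_esc = √(2μ/r) = √(2 × 3.986×10¹⁴ / 6.371×10⁶) = √(1.251×10⁸) = 11190 m/s.
= 11.19 km/s.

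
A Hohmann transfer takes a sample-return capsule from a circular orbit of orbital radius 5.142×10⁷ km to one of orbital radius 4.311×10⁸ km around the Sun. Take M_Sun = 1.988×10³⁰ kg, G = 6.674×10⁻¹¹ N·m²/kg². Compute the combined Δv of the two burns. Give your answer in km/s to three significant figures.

Δv_total ≈ 26.5 km/s

μ = GM = 6.674×10⁻¹¹ × 1.988×10³⁰ = 1.327×10²⁰ m³/s².
r₁ = 5.142×10⁷ km = 5.142×10¹⁰ m.
r₂ = 4.311×10⁸ km = 4.311×10¹¹ m.
Transfer ellipse a_t = (r₁ + r₂)/2 = 2.413×10¹¹ m.
At r₁: circular v_c1 = √(μ/r₁) = 50800 m/s; transfer-perihelion v_p = √[μ(2/r₁ − 1/a_t)] = 67900 m/s.
Δv₁ = v_p − v_c1 = 17110 m/s.
At r₂: circular v_c2 = √(μ/r₂) = 17540 m/s; transfer-aphelion v_a = √[μ(2/r₂ − 1/a_t)] = 8099 m/s.
Δv₂ = v_c2 − v_a = 9444 m/s.
Total Δv = Δv₁ + Δv₂ = 26550 m/s = 26.55 km/s.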